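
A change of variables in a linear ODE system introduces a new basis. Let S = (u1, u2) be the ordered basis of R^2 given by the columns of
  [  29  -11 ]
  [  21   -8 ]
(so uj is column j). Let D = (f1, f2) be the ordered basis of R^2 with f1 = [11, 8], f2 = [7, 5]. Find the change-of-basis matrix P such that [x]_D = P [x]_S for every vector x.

Take x = uj: its S-coordinates are the j-th standard unit vector, so P e_j — column j of P — equals [uj]_D.
u1 = 2f1 + f2, giving column 1 = [2, 1]; repeating for each j gives P = [[2, -1], [1, 0]].

[[2, -1], [1, 0]]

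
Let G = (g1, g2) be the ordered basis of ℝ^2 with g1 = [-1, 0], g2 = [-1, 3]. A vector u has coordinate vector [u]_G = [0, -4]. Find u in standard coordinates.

By definition u = 0·g1 - 4g2.
Summing componentwise gives [4, -12].

[4, -12]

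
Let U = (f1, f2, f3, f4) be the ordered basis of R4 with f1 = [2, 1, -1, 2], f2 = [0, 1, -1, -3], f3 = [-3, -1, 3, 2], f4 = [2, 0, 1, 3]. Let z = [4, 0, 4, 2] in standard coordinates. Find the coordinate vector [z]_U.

We seek scalars with c_1 f1 + ... + c_4 f4 = z; equivalently solve M c = z where the columns of M are f1, ..., f4.
Solving this 4x4 system gives c = (-2, 2, 0, 4).
Check: -2f1 + 2f2 + 0·f3 + 4f4 = [4, 0, 4, 2].

[-2, 2, 0, 4]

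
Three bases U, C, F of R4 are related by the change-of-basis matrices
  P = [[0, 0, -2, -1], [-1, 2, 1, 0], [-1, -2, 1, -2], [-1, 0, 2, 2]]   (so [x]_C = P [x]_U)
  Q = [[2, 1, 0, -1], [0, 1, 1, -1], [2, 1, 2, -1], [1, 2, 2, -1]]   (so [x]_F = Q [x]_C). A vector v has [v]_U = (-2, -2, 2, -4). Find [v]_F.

Composing the changes, [v]_F = Q P [v]_U.
Q P = [[0, 2, -5, -4], [-1, 0, 0, -4], [-2, -2, -3, -8], [-3, 0, 0, -7]]; applying this to (-2, -2, 2, -4) gives (2, 18, 34, 34).

(2, 18, 34, 34)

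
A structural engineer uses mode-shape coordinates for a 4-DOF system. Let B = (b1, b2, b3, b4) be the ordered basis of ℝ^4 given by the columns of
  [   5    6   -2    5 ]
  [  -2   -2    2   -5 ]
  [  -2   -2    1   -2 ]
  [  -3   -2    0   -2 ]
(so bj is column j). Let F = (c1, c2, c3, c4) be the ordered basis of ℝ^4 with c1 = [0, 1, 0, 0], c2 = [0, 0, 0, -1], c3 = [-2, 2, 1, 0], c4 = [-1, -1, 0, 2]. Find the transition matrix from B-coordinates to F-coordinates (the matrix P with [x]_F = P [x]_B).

Take x = bj: its B-coordinates are the j-th standard unit vector, so P e_j — column j of P — equals [bj]_F.
b1 = c1 + c2 - 2c3 - c4, giving column 1 = [1, 1, -2, -1]; repeating for each j gives P = [[1, 0, 0, -2], [1, -2, 0, 0], [-2, -2, 1, -2], [-1, -2, 0, -1]].

[[1, 0, 0, -2], [1, -2, 0, 0], [-2, -2, 1, -2], [-1, -2, 0, -1]]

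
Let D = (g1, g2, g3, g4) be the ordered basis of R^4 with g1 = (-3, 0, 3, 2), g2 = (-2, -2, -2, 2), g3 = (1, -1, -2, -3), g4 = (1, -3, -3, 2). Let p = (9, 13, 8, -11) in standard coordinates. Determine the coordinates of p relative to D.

We seek scalars with c_1 g1 + ... + c_4 g4 = p; equivalently solve M c = p where the columns of M are g1, ..., g4.
Gaussian elimination on [M | p] yields c = (-2, -3, -1, -2).
Check: -2g1 - 3g2 - g3 - 2g4 = (9, 13, 8, -11).

(-2, -3, -1, -2)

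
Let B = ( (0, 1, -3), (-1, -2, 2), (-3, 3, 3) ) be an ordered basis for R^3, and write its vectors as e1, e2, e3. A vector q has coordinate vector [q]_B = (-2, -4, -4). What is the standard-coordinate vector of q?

q = M [q]_B, where M has columns e1, ..., e3.
Carrying out the matrix-vector product, q = (16, -6, -14).

(16, -6, -14)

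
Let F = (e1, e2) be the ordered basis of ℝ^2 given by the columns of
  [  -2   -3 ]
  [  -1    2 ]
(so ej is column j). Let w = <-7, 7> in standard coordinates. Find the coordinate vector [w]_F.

<-1, 3>

We seek scalars with c_1 e1 + c_2 e2 = w; equivalently solve M c = w where the columns of M are e1, e2.
System: -2c_1 - 3c_2 = -7, -c_1 + 2c_2 = 7; solving gives c_1 = -1, c_2 = 3.
Check: -e1 + 3e2 = <-7, 7>.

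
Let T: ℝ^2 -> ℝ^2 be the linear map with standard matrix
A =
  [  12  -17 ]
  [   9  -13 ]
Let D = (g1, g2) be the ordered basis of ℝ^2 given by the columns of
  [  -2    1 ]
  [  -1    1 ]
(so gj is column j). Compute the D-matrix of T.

[[2, 1], [-3, -3]]

The j-th column of [T]_D is [T(gj)]_D.
T(g1) = A g1 = (-7, -5) = 2g1 - 3g2, so column 1 is (2, -3).
Repeating for g2 and assembling the columns gives [[2, 1], [-3, -3]].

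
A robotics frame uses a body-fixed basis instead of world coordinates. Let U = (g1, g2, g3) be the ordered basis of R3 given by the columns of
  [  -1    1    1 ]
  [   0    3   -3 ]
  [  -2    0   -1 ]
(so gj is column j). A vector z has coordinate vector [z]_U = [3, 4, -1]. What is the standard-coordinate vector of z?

[0, 15, -5]

The coordinates say z = 3g1 + 4g2 - g3; adding the scaled basis vectors gives [0, 15, -5].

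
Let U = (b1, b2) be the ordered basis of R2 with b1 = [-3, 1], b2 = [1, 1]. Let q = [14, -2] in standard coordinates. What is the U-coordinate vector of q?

[-4, 2]

[q]_U is the unique c with M c = q, where M has columns b1, b2.
System: -3c_1 + c_2 = 14, c_1 + c_2 = -2; solving gives c_1 = -4, c_2 = 2.
Check: -4b1 + 2b2 = [14, -2].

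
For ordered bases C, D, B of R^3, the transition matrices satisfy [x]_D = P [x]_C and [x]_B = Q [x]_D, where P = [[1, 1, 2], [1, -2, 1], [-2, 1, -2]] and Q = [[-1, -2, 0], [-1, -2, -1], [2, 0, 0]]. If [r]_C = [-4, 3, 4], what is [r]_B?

Apply P to get D-coordinates [7, -6, 3], then Q to get B-coordinates.
The result is [r]_B = [5, 2, 14].

[5, 2, 14]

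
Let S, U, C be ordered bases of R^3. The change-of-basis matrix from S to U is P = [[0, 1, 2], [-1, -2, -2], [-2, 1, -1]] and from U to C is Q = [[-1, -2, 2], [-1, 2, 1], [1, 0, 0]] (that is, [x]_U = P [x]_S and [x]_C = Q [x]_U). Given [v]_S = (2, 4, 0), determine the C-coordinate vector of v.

(16, -24, 4)

Composing the changes, [v]_C = Q P [v]_S.
Q P = [[-2, 5, 0], [-4, -4, -7], [0, 1, 2]]; applying this to (2, 4, 0) gives (16, -24, 4).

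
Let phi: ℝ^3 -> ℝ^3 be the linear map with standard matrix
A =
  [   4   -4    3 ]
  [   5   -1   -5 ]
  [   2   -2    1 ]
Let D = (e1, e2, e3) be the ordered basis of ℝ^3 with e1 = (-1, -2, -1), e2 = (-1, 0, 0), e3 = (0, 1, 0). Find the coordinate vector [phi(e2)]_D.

Compute phi(e2) = A e2 = (-4, -5, -2) in standard coordinates.
Then write this in D-coordinates: solve for y in y_1 e1 + ... + y_3 e3 = (-4, -5, -2).
This gives y = (2, 2, -1), which is column 2 of [phi]_D.

(2, 2, -1)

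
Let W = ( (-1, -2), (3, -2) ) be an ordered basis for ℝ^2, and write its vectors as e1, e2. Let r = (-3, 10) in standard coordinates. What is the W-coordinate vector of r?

(-3, -2)

We seek scalars with c_1 e1 + c_2 e2 = r; equivalently solve M c = r where the columns of M are e1, e2.
System: -c_1 + 3c_2 = -3, -2c_1 - 2c_2 = 10; solving gives c_1 = -3, c_2 = -2.
Check: -3e1 - 2e2 = (-3, 10).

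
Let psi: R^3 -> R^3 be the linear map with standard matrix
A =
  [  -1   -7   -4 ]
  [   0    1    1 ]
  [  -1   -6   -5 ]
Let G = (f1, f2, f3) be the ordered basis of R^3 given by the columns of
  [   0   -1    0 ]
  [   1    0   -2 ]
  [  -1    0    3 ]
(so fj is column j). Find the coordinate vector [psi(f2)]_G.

(2, -1, 1)

Compute psi(f2) = A f2 = (1, 0, 1) in standard coordinates.
Then write this in G-coordinates: solve for y in y_1 f1 + ... + y_3 f3 = (1, 0, 1).
This gives y = (2, -1, 1), which is column 2 of [psi]_G.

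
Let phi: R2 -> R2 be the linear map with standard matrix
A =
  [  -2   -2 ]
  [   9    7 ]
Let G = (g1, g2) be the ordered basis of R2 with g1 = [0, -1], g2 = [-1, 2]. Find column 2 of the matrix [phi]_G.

Column 2 of [phi]_G is the G-coordinate vector of phi(g2).
In standard coordinates phi(g2) = A g2 = [-2, 5].
Converting to G: [-2, 5] = -g1 + 2g2, so the coordinate vector is [-1, 2].

[-1, 2]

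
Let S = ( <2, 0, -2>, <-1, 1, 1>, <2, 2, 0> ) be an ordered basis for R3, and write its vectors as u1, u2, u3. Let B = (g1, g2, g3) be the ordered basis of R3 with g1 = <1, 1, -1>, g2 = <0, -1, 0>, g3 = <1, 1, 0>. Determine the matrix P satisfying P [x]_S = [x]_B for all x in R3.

[[2, -1, 0], [2, -2, 0], [0, 0, 2]]

Column j of P is [uj]_B, since P maps S-coordinates to B-coordinates.
Expressing u1 in B: u1 = 2g1 + 2g2 + 0·g3, so column 1 of P is <2, 2, 0>.
Doing the same for each uj gives P = [[2, -1, 0], [2, -2, 0], [0, 0, 2]].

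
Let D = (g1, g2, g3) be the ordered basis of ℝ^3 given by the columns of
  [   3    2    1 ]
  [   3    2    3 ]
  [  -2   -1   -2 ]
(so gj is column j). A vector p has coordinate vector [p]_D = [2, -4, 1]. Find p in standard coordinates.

p = M [p]_D, where M has columns g1, ..., g3.
Carrying out the matrix-vector product, p = [-1, 1, -2].

[-1, 1, -2]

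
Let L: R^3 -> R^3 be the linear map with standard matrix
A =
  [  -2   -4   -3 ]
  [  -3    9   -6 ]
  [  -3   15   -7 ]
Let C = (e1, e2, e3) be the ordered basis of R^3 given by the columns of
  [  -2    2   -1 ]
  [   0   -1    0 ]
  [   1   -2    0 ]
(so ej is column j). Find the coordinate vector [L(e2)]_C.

Compute L(e2) = A e2 = <6, -3, -7> in standard coordinates.
Then write this in C-coordinates: solve for y in y_1 e1 + ... + y_3 e3 = <6, -3, -7>.
This gives y = <-1, 3, 2>, which is column 2 of [L]_C.

<-1, 3, 2>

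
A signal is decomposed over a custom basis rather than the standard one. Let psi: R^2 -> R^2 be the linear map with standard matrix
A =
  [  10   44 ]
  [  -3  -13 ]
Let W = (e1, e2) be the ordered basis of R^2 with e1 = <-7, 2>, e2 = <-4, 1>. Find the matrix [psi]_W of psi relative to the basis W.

With P the matrix whose columns are e1, e2, [psi]_W = P^(-1) A P.
Column by column: psi(e1) = A e1 = <18, -5>; its W-coordinates <-2, -1> give column 1.
Continuing for each basis vector yields [psi]_W = [[-2, 0], [-1, -1]].

[[-2, 0], [-1, -1]]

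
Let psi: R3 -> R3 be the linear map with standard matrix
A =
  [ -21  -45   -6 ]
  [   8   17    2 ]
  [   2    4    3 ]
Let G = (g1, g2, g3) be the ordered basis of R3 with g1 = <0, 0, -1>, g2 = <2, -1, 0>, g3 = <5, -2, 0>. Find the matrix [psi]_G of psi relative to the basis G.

[[3, 0, -2], [-2, -1, 0], [2, 1, -3]]

Let P have columns g1, ..., g3. Then [psi]_G = P^(-1) A P.
Here det P = -1, so P^(-1) is integer; computing A P first and then P^(-1)(A P) gives [[3, 0, -2], [-2, -1, 0], [2, 1, -3]].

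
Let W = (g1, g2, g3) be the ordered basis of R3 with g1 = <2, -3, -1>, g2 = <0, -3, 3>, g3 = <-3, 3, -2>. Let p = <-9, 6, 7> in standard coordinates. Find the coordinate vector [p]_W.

<-3, 2, 1>

[p]_W is the unique c with M c = p, where M has columns g1, ..., g3.
Solving this 3x3 system gives c = (-3, 2, 1).
Check: -3g1 + 2g2 + g3 = <-9, 6, 7>.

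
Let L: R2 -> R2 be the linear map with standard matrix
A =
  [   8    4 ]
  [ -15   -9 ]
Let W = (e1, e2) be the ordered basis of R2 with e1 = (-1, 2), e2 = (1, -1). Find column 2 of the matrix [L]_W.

(-2, 2)

Compute L(e2) = A e2 = (4, -6) in standard coordinates.
Then write this in W-coordinates: solve for y in y_1 e1 + y_2 e2 = (4, -6).
This gives y = (-2, 2), which is column 2 of [L]_W.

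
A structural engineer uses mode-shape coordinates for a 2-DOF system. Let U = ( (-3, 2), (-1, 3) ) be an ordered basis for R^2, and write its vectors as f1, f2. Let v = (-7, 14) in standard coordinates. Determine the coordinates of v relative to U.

We seek scalars with c_1 f1 + c_2 f2 = v; equivalently solve M c = v where the columns of M are f1, f2.
System: -3c_1 - c_2 = -7, 2c_1 + 3c_2 = 14; solving gives c_1 = 1, c_2 = 4.
Check: f1 + 4f2 = (-7, 14).

(1, 4)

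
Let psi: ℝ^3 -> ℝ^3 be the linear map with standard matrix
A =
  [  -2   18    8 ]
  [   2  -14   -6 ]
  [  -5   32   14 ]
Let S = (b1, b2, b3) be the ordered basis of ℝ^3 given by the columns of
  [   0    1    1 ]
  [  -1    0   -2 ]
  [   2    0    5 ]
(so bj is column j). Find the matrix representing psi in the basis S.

With P the matrix whose columns are b1, ..., b3, [psi]_S = P^(-1) A P.
Column by column: psi(b1) = A b1 = <-2, 2, -4>; its S-coordinates <-2, -2, 0> give column 1.
Continuing for each basis vector yields [psi]_S = [[-2, 0, -2], [-2, -1, 1], [0, -1, 1]].

[[-2, 0, -2], [-2, -1, 1], [0, -1, 1]]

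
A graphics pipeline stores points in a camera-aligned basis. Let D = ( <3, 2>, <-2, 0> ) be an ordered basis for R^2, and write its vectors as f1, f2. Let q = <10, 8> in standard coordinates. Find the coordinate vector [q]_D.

[q]_D is the unique c with M c = q, where M has columns f1, f2.
System: 3c_1 - 2c_2 = 10, 2c_1 + 0c_2 = 8; solving gives c_1 = 4, c_2 = 1.
Check: 4f1 + f2 = <10, 8>.

<4, 1>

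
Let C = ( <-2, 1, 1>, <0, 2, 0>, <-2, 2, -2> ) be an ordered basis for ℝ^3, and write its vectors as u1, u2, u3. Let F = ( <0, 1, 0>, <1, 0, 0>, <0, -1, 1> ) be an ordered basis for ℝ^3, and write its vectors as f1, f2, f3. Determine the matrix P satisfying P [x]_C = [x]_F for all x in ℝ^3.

Let M have columns uj and N have columns fj. Then for every x, N [x]_F = x = M [x]_C, so P = N^(-1) M.
Since det N = -1, N^(-1) has integer entries; multiplying gives P = [[2, 2, 0], [-2, 0, -2], [1, 0, -2]].

[[2, 2, 0], [-2, 0, -2], [1, 0, -2]]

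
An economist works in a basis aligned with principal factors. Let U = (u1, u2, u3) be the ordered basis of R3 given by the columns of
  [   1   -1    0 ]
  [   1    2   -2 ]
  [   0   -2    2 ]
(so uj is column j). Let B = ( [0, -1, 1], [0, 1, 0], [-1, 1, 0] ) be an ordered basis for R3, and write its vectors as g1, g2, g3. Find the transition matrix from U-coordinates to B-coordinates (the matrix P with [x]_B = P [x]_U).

[[0, -2, 2], [2, -1, 0], [-1, 1, 0]]

Take x = uj: its U-coordinates are the j-th standard unit vector, so P e_j — column j of P — equals [uj]_B.
u1 = 0·g1 + 2g2 - g3, giving column 1 = [0, 2, -1]; repeating for each j gives P = [[0, -2, 2], [2, -1, 0], [-1, 1, 0]].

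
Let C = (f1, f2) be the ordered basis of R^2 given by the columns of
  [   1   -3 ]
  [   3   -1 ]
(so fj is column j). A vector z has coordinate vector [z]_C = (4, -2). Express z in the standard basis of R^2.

By definition z = 4f1 - 2f2.
Summing componentwise gives (10, 14).

(10, 14)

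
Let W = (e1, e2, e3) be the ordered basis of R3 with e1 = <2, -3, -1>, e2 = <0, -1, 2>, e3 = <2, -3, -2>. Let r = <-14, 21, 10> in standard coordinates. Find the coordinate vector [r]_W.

<-4, 0, -3>

Write r = c_1 e1 + ... + c_3 e3 and solve for the c_i.
Solving this 3x3 system gives c = (-4, 0, -3).
Check: -4e1 + 0·e2 - 3e3 = <-14, 21, 10>.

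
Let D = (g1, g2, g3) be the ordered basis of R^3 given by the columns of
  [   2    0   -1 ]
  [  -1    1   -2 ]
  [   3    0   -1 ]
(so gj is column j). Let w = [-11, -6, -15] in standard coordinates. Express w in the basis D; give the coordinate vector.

We seek scalars with c_1 g1 + ... + c_3 g3 = w; equivalently solve M c = w where the columns of M are g1, ..., g3.
Solving this 3x3 system gives c = (-4, -4, 3).
Check: -4g1 - 4g2 + 3g3 = [-11, -6, -15].

[-4, -4, 3]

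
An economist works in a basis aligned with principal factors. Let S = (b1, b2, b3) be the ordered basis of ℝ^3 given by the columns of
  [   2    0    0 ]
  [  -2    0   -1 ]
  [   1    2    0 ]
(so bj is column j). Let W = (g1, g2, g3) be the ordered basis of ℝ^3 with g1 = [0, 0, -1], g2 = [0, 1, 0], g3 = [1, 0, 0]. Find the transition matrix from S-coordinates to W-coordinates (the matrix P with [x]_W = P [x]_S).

Let M have columns bj and N have columns gj. Then for every x, N [x]_W = x = M [x]_S, so P = N^(-1) M.
Since det N = 1, N^(-1) has integer entries; multiplying gives P = [[-1, -2, 0], [-2, 0, -1], [2, 0, 0]].

[[-1, -2, 0], [-2, 0, -1], [2, 0, 0]]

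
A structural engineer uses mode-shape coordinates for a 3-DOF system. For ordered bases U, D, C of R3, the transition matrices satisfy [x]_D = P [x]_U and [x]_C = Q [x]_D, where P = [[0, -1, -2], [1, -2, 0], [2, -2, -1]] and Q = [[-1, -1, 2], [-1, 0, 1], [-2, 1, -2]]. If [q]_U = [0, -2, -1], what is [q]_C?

First [q]_D = P [q]_U = [4, 4, 5].
Then [q]_C = Q [q]_D = [2, 1, -14].

[2, 1, -14]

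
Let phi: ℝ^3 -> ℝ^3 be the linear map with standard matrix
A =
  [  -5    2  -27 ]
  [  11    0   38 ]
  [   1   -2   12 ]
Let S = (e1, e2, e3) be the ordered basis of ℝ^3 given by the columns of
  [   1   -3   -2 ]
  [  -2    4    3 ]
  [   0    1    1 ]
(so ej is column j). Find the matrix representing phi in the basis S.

Let P have columns e1, ..., e3. Then [phi]_S = P^(-1) A P.
Here det P = -1, so P^(-1) is integer; computing A P first and then P^(-1)(A P) gives [[3, 0, -1], [2, 2, 2], [3, -1, 2]].

[[3, 0, -1], [2, 2, 2], [3, -1, 2]]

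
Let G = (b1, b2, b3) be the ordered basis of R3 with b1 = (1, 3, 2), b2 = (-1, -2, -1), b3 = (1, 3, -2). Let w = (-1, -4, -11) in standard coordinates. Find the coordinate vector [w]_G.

[w]_G is the unique c with M c = w, where M has columns b1, ..., b3.
Row-reducing the augmented matrix [M | w] gives c = (-4, -1, 2).
Check: -4b1 - b2 + 2b3 = (-1, -4, -11).

(-4, -1, 2)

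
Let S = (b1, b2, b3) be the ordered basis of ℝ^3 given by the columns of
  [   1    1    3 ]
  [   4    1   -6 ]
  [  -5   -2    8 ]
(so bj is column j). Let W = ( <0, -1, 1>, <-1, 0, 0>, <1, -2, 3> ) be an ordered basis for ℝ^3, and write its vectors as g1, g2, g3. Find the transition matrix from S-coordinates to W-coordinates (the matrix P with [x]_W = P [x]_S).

Take x = bj: its S-coordinates are the j-th standard unit vector, so P e_j — column j of P — equals [bj]_W.
b1 = -2g1 - 2g2 - g3, giving column 1 = <-2, -2, -1>; repeating for each j gives P = [[-2, 1, 2], [-2, -2, -1], [-1, -1, 2]].

[[-2, 1, 2], [-2, -2, -1], [-1, -1, 2]]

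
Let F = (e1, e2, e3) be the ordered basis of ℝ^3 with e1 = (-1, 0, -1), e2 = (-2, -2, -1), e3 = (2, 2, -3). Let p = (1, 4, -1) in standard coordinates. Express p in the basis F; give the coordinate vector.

(3, -2, 0)

We seek scalars with c_1 e1 + ... + c_3 e3 = p; equivalently solve M c = p where the columns of M are e1, ..., e3.
Gaussian elimination on [M | p] yields c = (3, -2, 0).
Check: 3e1 - 2e2 + 0·e3 = (1, 4, -1).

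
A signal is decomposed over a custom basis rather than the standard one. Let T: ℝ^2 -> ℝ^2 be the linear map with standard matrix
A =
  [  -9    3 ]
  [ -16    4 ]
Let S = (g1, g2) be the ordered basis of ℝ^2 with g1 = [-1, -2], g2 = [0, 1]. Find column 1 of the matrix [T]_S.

[-3, 2]

Compute T(g1) = A g1 = [3, 8] in standard coordinates.
Then write this in S-coordinates: solve for y in y_1 g1 + y_2 g2 = [3, 8].
This gives y = [-3, 2], which is column 1 of [T]_S.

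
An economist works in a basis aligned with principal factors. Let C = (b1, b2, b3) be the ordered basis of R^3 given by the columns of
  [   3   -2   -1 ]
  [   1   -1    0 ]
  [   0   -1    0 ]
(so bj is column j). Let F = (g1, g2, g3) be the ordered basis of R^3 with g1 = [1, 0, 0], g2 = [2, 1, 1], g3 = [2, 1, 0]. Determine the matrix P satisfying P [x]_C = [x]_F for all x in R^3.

[[1, 0, -1], [0, -1, 0], [1, 0, 0]]

Let M have columns bj and N have columns gj. Then for every x, N [x]_F = x = M [x]_C, so P = N^(-1) M.
Since det N = -1, N^(-1) has integer entries; multiplying gives P = [[1, 0, -1], [0, -1, 0], [1, 0, 0]].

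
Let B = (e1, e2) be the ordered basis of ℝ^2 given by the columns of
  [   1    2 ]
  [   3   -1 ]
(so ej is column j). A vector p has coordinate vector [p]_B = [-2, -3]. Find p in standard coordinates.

The coordinates say p = -2e1 - 3e2; adding the scaled basis vectors gives [-8, -3].

[-8, -3]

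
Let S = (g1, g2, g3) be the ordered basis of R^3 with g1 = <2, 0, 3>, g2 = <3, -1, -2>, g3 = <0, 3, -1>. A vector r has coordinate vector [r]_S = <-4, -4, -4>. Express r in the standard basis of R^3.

By definition r = -4g1 - 4g2 - 4g3.
Summing componentwise gives <-20, -8, 0>.

<-20, -8, 0>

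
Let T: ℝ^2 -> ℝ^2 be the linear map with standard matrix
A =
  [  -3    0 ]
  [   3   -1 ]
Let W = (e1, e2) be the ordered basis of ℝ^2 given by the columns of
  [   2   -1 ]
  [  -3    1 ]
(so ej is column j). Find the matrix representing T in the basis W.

[[-3, 1], [0, -1]]

With P the matrix whose columns are e1, e2, [T]_W = P^(-1) A P.
Column by column: T(e1) = A e1 = [-6, 9]; its W-coordinates [-3, 0] give column 1.
Continuing for each basis vector yields [T]_W = [[-3, 1], [0, -1]].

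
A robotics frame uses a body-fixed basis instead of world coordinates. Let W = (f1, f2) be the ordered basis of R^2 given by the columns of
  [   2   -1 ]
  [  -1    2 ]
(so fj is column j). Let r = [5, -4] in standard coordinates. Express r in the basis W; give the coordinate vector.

Write r = c_1 f1 + c_2 f2 and solve for the c_i.
System: 2c_1 - c_2 = 5, -c_1 + 2c_2 = -4; solving gives c_1 = 2, c_2 = -1.
Check: 2f1 - f2 = [5, -4].

[2, -1]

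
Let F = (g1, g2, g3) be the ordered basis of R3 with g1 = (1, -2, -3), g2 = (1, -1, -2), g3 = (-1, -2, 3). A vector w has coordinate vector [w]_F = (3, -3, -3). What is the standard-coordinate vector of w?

By definition w = 3g1 - 3g2 - 3g3.
Summing componentwise gives (3, 3, -12).

(3, 3, -12)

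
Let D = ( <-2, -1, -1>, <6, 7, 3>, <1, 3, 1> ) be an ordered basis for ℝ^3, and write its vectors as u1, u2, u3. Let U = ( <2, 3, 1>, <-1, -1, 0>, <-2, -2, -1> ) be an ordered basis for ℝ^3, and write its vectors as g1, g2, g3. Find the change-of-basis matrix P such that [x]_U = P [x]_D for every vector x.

Column j of P is [uj]_U, since P maps D-coordinates to U-coordinates.
Expressing u1 in U: u1 = g1 + 0·g2 + 2g3, so column 1 of P is <1, 0, 2>.
Doing the same for each uj gives P = [[1, 1, 2], [0, 0, 1], [2, -2, 1]].

[[1, 1, 2], [0, 0, 1], [2, -2, 1]]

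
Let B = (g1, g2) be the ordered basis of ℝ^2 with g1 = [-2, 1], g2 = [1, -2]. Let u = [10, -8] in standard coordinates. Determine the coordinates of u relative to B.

[-4, 2]

Write u = c_1 g1 + c_2 g2 and solve for the c_i.
System: -2c_1 + c_2 = 10, c_1 - 2c_2 = -8; solving gives c_1 = -4, c_2 = 2.
Check: -4g1 + 2g2 = [10, -8].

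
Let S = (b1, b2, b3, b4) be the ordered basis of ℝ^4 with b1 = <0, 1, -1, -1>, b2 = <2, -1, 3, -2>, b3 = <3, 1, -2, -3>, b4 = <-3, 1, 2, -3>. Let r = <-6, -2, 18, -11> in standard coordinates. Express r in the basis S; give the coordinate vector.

<-1, 3, -1, 3>

We seek scalars with c_1 b1 + ... + c_4 b4 = r; equivalently solve M c = r where the columns of M are b1, ..., b4.
Row-reducing the augmented matrix [M | r] gives c = (-1, 3, -1, 3).
Check: -b1 + 3b2 - b3 + 3b4 = <-6, -2, 18, -11>.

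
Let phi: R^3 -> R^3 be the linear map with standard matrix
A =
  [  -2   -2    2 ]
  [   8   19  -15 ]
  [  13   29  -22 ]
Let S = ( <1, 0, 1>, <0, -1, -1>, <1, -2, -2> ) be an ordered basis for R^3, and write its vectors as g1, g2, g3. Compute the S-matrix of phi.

[[-2, -3, -1], [3, -2, 2], [2, 3, -1]]

The j-th column of [phi]_S is [phi(gj)]_S.
phi(g1) = A g1 = <0, -7, -9> = -2g1 + 3g2 + 2g3, so column 1 is <-2, 3, 2>.
Repeating for g2, g3 and assembling the columns gives [[-2, -3, -1], [3, -2, 2], [2, 3, -1]].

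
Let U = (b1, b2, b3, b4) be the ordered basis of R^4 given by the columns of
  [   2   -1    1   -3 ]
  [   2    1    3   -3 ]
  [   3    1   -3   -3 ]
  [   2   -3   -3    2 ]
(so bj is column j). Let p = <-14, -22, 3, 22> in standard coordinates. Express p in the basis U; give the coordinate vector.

<1, 0, -4, 4>

[p]_U is the unique c with M c = p, where M has columns b1, ..., b4.
Gaussian elimination on [M | p] yields c = (1, 0, -4, 4).
Check: b1 + 0·b2 - 4b3 + 4b4 = <-14, -22, 3, 22>.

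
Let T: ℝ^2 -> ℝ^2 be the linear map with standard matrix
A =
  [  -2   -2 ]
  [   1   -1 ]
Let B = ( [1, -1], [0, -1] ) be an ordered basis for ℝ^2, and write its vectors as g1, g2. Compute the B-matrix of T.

[[0, 2], [-2, -3]]

With P the matrix whose columns are g1, g2, [T]_B = P^(-1) A P.
Column by column: T(g1) = A g1 = [0, 2]; its B-coordinates [0, -2] give column 1.
Continuing for each basis vector yields [T]_B = [[0, 2], [-2, -3]].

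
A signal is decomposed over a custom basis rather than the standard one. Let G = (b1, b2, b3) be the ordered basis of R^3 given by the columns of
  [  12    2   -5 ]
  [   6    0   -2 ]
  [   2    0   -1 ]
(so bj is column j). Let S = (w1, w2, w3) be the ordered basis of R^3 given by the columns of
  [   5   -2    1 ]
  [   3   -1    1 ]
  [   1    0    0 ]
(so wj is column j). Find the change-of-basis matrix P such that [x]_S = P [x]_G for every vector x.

Column j of P is [bj]_S, since P maps G-coordinates to S-coordinates.
Expressing b1 in S: b1 = 2w1 - 2w2 - 2w3, so column 1 of P is (2, -2, -2).
Doing the same for each bj gives P = [[2, 0, -1], [-2, -2, 1], [-2, -2, 2]].

[[2, 0, -1], [-2, -2, 1], [-2, -2, 2]]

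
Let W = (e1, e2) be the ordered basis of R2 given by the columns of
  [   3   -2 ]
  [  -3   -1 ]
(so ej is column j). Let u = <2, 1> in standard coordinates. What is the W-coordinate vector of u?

<0, -1>

[u]_W is the unique c with M c = u, where M has columns e1, e2.
System: 3c_1 - 2c_2 = 2, -3c_1 - c_2 = 1; solving gives c_1 = 0, c_2 = -1.
Check: 0·e1 - e2 = <2, 1>.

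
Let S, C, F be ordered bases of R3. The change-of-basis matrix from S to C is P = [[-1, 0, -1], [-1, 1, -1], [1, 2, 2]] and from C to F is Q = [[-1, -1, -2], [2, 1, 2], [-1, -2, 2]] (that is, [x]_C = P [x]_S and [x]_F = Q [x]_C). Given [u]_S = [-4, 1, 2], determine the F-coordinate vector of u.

[-9, 11, -4]

First [u]_C = P [u]_S = [2, 3, 2].
Then [u]_F = Q [u]_C = [-9, 11, -4].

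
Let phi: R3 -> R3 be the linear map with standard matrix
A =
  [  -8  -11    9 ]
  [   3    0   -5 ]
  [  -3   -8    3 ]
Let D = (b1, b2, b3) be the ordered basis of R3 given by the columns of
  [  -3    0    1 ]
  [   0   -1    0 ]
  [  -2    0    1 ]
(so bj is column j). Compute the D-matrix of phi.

Let P have columns b1, ..., b3. Then [phi]_D = P^(-1) A P.
Here det P = 1, so P^(-1) is integer; computing A P first and then P^(-1)(A P) gives [[-3, -3, -1], [-1, 0, 2], [-3, 2, -2]].

[[-3, -3, -1], [-1, 0, 2], [-3, 2, -2]]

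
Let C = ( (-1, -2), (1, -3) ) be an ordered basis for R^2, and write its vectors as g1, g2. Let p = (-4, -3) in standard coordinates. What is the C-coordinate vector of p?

(3, -1)

We seek scalars with c_1 g1 + c_2 g2 = p; equivalently solve M c = p where the columns of M are g1, g2.
System: -c_1 + c_2 = -4, -2c_1 - 3c_2 = -3; solving gives c_1 = 3, c_2 = -1.
Check: 3g1 - g2 = (-4, -3).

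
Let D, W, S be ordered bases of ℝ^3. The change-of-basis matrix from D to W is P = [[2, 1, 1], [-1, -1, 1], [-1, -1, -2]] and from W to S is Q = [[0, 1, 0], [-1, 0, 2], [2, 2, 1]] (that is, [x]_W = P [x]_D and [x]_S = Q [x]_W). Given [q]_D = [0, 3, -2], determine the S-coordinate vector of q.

First [q]_W = P [q]_D = [1, -5, 1].
Then [q]_S = Q [q]_W = [-5, 1, -7].

[-5, 1, -7]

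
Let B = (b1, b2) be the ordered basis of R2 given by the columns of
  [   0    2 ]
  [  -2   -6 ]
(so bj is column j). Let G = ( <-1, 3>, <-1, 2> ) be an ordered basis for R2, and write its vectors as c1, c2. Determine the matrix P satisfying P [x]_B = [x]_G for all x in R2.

Let M have columns bj and N have columns cj. Then for every x, N [x]_G = x = M [x]_B, so P = N^(-1) M.
Since det N = 1, N^(-1) has integer entries; multiplying gives P = [[-2, -2], [2, 0]].

[[-2, -2], [2, 0]]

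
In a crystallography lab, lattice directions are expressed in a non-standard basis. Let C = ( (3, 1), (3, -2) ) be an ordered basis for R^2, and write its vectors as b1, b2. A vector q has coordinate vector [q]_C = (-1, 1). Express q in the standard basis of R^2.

(0, -3)

By definition q = -b1 + b2.
Summing componentwise gives (0, -3).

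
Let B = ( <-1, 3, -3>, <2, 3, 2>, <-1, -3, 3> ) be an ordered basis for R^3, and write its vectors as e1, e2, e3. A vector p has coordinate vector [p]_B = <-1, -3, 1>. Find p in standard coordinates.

<-6, -15, 0>

p = M [p]_B, where M has columns e1, ..., e3.
Carrying out the matrix-vector product, p = <-6, -15, 0>.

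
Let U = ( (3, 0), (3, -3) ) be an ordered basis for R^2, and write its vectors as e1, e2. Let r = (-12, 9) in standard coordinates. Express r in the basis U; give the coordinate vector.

[r]_U is the unique c with M c = r, where M has columns e1, e2.
System: 3c_1 + 3c_2 = -12, 0c_1 - 3c_2 = 9; solving gives c_1 = -1, c_2 = -3.
Check: -e1 - 3e2 = (-12, 9).

(-1, -3)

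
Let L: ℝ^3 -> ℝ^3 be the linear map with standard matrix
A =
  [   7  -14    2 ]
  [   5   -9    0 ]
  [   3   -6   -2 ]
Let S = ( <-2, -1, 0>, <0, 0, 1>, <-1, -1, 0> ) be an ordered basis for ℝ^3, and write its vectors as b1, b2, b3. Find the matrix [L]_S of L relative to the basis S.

[[-1, -2, -3], [0, -2, 3], [2, 2, -1]]

Let P have columns b1, ..., b3. Then [L]_S = P^(-1) A P.
Here det P = -1, so P^(-1) is integer; computing A P first and then P^(-1)(A P) gives [[-1, -2, -3], [0, -2, 3], [2, 2, -1]].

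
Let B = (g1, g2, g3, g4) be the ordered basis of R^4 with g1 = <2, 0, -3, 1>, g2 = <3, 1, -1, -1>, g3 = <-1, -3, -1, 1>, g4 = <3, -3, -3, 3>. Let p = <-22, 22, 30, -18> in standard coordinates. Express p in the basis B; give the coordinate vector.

<-4, -2, -4, -4>

[p]_B is the unique c with M c = p, where M has columns g1, ..., g4.
Row-reducing the augmented matrix [M | p] gives c = (-4, -2, -4, -4).
Check: -4g1 - 2g2 - 4g3 - 4g4 = <-22, 22, 30, -18>.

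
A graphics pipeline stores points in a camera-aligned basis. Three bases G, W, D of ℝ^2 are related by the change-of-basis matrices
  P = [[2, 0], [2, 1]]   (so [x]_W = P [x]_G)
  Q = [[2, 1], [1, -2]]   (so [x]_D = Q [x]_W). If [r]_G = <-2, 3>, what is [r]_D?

Apply P to get W-coordinates <-4, -1>, then Q to get D-coordinates.
The result is [r]_D = <-9, -2>.

<-9, -2>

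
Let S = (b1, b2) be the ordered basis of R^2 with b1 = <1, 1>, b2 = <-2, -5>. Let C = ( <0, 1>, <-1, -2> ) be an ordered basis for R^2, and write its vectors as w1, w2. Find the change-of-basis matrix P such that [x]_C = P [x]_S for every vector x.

Take x = bj: its S-coordinates are the j-th standard unit vector, so P e_j — column j of P — equals [bj]_C.
b1 = -w1 - w2, giving column 1 = <-1, -1>; repeating for each j gives P = [[-1, -1], [-1, 2]].

[[-1, -1], [-1, 2]]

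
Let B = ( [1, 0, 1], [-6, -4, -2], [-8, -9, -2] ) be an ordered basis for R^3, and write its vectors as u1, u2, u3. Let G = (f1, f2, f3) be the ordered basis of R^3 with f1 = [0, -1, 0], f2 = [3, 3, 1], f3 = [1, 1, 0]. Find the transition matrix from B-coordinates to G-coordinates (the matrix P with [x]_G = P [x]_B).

Let M have columns uj and N have columns fj. Then for every x, N [x]_G = x = M [x]_B, so P = N^(-1) M.
Since det N = -1, N^(-1) has integer entries; multiplying gives P = [[1, -2, 1], [1, -2, -2], [-2, 0, -2]].

[[1, -2, 1], [1, -2, -2], [-2, 0, -2]]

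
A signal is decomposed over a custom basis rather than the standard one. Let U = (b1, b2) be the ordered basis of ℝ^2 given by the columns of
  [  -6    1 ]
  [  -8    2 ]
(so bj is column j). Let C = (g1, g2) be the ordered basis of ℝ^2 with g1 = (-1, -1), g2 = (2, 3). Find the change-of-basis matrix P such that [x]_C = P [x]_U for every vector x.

[[2, 1], [-2, 1]]

Take x = bj: its U-coordinates are the j-th standard unit vector, so P e_j — column j of P — equals [bj]_C.
b1 = 2g1 - 2g2, giving column 1 = (2, -2); repeating for each j gives P = [[2, 1], [-2, 1]].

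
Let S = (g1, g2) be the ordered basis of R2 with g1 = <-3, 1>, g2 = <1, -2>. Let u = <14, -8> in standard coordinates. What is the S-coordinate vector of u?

<-4, 2>

Write u = c_1 g1 + c_2 g2 and solve for the c_i.
System: -3c_1 + c_2 = 14, c_1 - 2c_2 = -8; solving gives c_1 = -4, c_2 = 2.
Check: -4g1 + 2g2 = <14, -8>.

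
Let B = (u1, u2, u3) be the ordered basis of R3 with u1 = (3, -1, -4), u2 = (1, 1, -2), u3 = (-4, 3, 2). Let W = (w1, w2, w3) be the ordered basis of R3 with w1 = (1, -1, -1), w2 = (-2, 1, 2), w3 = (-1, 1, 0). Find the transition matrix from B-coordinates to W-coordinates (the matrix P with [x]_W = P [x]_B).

[[0, -2, 0], [-2, -2, 1], [1, 1, 2]]

Let M have columns uj and N have columns wj. Then for every x, N [x]_W = x = M [x]_B, so P = N^(-1) M.
Since det N = 1, N^(-1) has integer entries; multiplying gives P = [[0, -2, 0], [-2, -2, 1], [1, 1, 2]].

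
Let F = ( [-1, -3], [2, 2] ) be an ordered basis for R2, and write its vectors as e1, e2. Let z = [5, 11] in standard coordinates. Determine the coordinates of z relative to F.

[-3, 1]

[z]_F is the unique c with M c = z, where M has columns e1, e2.
System: -c_1 + 2c_2 = 5, -3c_1 + 2c_2 = 11; solving gives c_1 = -3, c_2 = 1.
Check: -3e1 + e2 = [5, 11].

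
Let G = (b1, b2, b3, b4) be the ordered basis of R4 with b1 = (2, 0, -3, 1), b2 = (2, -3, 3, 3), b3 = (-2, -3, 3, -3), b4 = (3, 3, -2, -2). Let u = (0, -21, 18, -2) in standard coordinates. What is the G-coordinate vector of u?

Write u = c_1 b1 + ... + c_4 b4 and solve for the c_i.
Gaussian elimination on [M | u] yields c = (1, 3, 4, 0).
Check: b1 + 3b2 + 4b3 + 0·b4 = (0, -21, 18, -2).

(1, 3, 4, 0)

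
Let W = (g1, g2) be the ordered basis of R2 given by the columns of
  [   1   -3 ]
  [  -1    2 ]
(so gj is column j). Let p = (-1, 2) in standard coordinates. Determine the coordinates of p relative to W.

Write p = c_1 g1 + c_2 g2 and solve for the c_i.
System: c_1 - 3c_2 = -1, -c_1 + 2c_2 = 2; solving gives c_1 = -4, c_2 = -1.
Check: -4g1 - g2 = (-1, 2).

(-4, -1)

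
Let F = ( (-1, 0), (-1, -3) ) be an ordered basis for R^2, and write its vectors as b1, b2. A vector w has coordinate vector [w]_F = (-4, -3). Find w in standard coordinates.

(7, 9)

The coordinates say w = -4b1 - 3b2; adding the scaled basis vectors gives (7, 9).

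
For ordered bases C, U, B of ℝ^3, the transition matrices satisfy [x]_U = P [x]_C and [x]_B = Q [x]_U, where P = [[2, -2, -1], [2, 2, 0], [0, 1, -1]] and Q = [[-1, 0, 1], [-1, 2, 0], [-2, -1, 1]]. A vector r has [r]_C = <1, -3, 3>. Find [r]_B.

Composing the changes, [r]_B = Q P [r]_C.
Q P = [[-2, 3, 0], [2, 6, 1], [-6, 3, 1]]; applying this to <1, -3, 3> gives <-11, -13, -12>.

<-11, -13, -12>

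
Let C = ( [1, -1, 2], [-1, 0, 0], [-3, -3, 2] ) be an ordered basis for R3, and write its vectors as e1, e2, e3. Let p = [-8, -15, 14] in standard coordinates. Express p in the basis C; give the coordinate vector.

[3, -1, 4]

[p]_C is the unique c with M c = p, where M has columns e1, ..., e3.
Gaussian elimination on [M | p] yields c = (3, -1, 4).
Check: 3e1 - e2 + 4e3 = [-8, -15, 14].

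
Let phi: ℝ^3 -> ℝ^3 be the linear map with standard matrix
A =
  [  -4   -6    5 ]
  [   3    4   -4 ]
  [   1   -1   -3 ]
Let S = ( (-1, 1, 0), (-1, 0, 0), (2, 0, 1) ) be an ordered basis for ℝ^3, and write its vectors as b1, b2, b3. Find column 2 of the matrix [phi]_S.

Compute phi(b2) = A b2 = (4, -3, -1) in standard coordinates.
Then write this in S-coordinates: solve for y in y_1 b1 + ... + y_3 b3 = (4, -3, -1).
This gives y = (-3, -3, -1), which is column 2 of [phi]_S.

(-3, -3, -1)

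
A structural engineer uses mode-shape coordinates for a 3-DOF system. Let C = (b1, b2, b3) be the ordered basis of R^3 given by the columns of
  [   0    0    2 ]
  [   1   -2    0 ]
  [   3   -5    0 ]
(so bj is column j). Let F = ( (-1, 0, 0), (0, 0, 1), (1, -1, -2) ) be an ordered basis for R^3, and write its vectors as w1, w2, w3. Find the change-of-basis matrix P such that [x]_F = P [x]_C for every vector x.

[[-1, 2, -2], [1, -1, 0], [-1, 2, 0]]

Let M have columns bj and N have columns wj. Then for every x, N [x]_F = x = M [x]_C, so P = N^(-1) M.
Since det N = -1, N^(-1) has integer entries; multiplying gives P = [[-1, 2, -2], [1, -1, 0], [-1, 2, 0]].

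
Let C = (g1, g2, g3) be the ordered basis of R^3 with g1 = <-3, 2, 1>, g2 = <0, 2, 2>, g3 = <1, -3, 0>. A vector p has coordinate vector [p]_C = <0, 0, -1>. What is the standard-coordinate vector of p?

p = M [p]_C, where M has columns g1, ..., g3.
Carrying out the matrix-vector product, p = <-1, 3, 0>.

<-1, 3, 0>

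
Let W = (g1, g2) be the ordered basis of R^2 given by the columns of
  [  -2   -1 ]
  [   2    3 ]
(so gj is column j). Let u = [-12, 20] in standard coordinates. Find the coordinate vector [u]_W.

[u]_W is the unique c with M c = u, where M has columns g1, g2.
System: -2c_1 - c_2 = -12, 2c_1 + 3c_2 = 20; solving gives c_1 = 4, c_2 = 4.
Check: 4g1 + 4g2 = [-12, 20].

[4, 4]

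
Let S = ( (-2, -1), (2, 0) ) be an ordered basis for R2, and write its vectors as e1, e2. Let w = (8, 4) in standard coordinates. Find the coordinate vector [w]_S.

(-4, 0)

Write w = c_1 e1 + c_2 e2 and solve for the c_i.
System: -2c_1 + 2c_2 = 8, -c_1 + 0c_2 = 4; solving gives c_1 = -4, c_2 = 0.
Check: -4e1 + 0·e2 = (8, 4).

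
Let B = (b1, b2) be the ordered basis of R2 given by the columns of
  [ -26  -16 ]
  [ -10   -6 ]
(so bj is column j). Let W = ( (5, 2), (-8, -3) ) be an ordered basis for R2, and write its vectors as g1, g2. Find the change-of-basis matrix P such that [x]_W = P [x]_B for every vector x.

Column j of P is [bj]_W, since P maps B-coordinates to W-coordinates.
Expressing b1 in W: b1 = -2g1 + 2g2, so column 1 of P is (-2, 2).
Doing the same for each bj gives P = [[-2, 0], [2, 2]].

[[-2, 0], [2, 2]]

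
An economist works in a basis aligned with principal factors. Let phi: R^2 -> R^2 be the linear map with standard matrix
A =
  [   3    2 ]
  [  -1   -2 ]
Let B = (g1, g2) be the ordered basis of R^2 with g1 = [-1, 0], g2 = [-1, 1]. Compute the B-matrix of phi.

[[2, 2], [1, -1]]

With P the matrix whose columns are g1, g2, [phi]_B = P^(-1) A P.
Column by column: phi(g1) = A g1 = [-3, 1]; its B-coordinates [2, 1] give column 1.
Continuing for each basis vector yields [phi]_B = [[2, 2], [1, -1]].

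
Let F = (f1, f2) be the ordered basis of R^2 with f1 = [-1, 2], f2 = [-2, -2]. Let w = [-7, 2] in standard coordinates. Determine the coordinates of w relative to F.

Write w = c_1 f1 + c_2 f2 and solve for the c_i.
System: -c_1 - 2c_2 = -7, 2c_1 - 2c_2 = 2; solving gives c_1 = 3, c_2 = 2.
Check: 3f1 + 2f2 = [-7, 2].

[3, 2]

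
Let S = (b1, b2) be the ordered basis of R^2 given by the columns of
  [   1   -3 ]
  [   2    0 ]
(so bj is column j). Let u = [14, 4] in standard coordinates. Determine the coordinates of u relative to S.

[2, -4]

Write u = c_1 b1 + c_2 b2 and solve for the c_i.
System: c_1 - 3c_2 = 14, 2c_1 + 0c_2 = 4; solving gives c_1 = 2, c_2 = -4.
Check: 2b1 - 4b2 = [14, 4].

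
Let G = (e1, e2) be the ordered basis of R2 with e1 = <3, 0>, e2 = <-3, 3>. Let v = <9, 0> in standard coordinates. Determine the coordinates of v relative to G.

Write v = c_1 e1 + c_2 e2 and solve for the c_i.
System: 3c_1 - 3c_2 = 9, 0c_1 + 3c_2 = 0; solving gives c_1 = 3, c_2 = 0.
Check: 3e1 + 0·e2 = <9, 0>.

<3, 0>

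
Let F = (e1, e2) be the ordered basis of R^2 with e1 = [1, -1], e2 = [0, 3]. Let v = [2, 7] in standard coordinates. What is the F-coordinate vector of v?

Write v = c_1 e1 + c_2 e2 and solve for the c_i.
System: c_1 + 0c_2 = 2, -c_1 + 3c_2 = 7; solving gives c_1 = 2, c_2 = 3.
Check: 2e1 + 3e2 = [2, 7].

[2, 3]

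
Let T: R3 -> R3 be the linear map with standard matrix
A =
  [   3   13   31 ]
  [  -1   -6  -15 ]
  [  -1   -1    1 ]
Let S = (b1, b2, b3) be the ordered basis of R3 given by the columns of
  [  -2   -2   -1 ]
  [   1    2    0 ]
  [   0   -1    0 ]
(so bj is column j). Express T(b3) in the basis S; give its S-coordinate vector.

Compute T(b3) = A b3 = [-3, 1, 1] in standard coordinates.
Then write this in S-coordinates: solve for y in y_1 b1 + ... + y_3 b3 = [-3, 1, 1].
This gives y = [3, -1, -1], which is column 3 of [T]_S.

[3, -1, -1]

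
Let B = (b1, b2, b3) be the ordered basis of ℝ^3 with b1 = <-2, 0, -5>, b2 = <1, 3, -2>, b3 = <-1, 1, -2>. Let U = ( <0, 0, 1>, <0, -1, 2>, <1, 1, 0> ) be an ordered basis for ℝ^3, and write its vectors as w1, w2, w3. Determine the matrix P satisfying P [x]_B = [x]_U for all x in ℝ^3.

[[-1, 2, 2], [-2, -2, -2], [-2, 1, -1]]

Take x = bj: its B-coordinates are the j-th standard unit vector, so P e_j — column j of P — equals [bj]_U.
b1 = -w1 - 2w2 - 2w3, giving column 1 = <-1, -2, -2>; repeating for each j gives P = [[-1, 2, 2], [-2, -2, -2], [-2, 1, -1]].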